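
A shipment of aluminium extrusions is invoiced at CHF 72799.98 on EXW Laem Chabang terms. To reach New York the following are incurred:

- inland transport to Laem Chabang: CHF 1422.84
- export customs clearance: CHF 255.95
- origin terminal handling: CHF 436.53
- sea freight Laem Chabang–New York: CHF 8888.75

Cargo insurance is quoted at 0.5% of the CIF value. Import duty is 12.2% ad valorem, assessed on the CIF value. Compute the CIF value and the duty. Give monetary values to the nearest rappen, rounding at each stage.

Let C be the CIF value. C = EXW price + pre-shipment costs + freight + 0.5% × C
C − 0.5% × C = 72799.98 + 1422.84 + 255.95 + 436.53 + 8888.75
0.995 × C = 83804.05
C = 83804.05 / 0.995 = 84225.18
Insurance premium = 0.5% × 84225.18 = 421.13
Import duty = 84225.18 × 12.2% = 10275.47

CIF value: CHF 84225.18; import duty: CHF 10275.47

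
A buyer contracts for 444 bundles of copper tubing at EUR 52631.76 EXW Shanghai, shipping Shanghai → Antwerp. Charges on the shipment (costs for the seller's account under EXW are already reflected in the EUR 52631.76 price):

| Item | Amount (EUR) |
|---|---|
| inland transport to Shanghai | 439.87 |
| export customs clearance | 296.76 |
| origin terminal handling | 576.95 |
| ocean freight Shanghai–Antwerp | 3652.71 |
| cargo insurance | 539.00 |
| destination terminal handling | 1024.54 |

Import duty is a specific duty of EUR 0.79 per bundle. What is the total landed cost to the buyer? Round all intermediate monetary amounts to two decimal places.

Total landed cost: EUR 59512.35

EXW: the seller makes goods available at their premises; the buyer bears all onward costs.
CIF value = EXW price + inland to port + export clearance + origin terminal + freight + insurance = 52631.76 + 439.87 + 296.76 + 576.95 + 3652.71 + 539.00 = 58137.05
Import duty = 444 × 0.79 = 350.76
Buyer bears: inland to port 439.87 + export clearance 296.76 + origin terminal 576.95 + freight 3652.71 + insurance 539.00 + destination terminal 1024.54 + duty 350.76 = 6880.59
Landed cost = invoice 52631.76 + 6880.59 = 59512.35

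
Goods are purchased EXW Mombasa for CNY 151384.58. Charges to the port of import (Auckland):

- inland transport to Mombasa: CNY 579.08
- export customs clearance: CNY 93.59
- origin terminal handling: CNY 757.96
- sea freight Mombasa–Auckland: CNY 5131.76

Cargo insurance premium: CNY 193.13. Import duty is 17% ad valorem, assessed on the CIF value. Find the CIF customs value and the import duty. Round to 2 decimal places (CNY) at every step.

CIF value: CNY 158140.10; import duty: CNY 26883.82

CIF = EXW price + pre-shipment costs + freight + insurance
CIF = 151384.58 + 579.08 + 93.59 + 757.96 + 5131.76 + 193.13 = 158140.10
Import duty = 158140.10 × 17% = 26883.82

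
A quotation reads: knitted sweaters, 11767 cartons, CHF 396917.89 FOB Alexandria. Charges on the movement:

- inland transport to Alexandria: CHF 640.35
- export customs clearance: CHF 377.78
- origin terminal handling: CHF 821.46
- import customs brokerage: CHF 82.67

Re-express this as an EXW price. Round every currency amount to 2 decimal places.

EXW price: CHF 395078.30

Not relevant to the conversion: brokerage — on the buyer under both terms; not part of either seller's price.
From FOB to EXW, the seller no longer bears: inland to port, export clearance, origin terminal.
EXW price = 396917.89 − 640.35 − 377.78 − 821.46 = 395078.30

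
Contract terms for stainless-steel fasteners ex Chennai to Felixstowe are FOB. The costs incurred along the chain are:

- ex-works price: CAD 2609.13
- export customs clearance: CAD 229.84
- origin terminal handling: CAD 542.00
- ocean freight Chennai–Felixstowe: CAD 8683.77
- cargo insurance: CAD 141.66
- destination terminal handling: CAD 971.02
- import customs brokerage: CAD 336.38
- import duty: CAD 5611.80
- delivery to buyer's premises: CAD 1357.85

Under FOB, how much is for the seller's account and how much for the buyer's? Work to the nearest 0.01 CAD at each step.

FOB: the seller bears costs until goods are on board at the origin port; the buyer bears freight, insurance and all costs thereafter.
Seller's account: goods 2609.13 + export clearance 229.84 + origin terminal 542.00 = 3380.97
Buyer's account: freight 8683.77 + insurance 141.66 + destination terminal 971.02 + brokerage 336.38 + duty 5611.80 + delivery 1357.85 = 17102.48

Seller: CAD 3380.97; buyer: CAD 17102.48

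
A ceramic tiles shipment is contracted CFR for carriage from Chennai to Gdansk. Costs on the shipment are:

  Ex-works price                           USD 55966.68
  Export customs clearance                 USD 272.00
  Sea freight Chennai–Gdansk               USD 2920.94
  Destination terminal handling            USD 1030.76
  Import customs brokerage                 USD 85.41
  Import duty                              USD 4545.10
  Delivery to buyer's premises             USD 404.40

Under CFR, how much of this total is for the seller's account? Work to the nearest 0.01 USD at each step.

CFR: the seller pays costs through ocean freight to the destination port, but not insurance.
Seller's account: goods 55966.68 + export clearance 272.00 + freight 2920.94 = 59159.62
Buyer's account: destination terminal 1030.76 + brokerage 85.41 + duty 4545.10 + delivery 404.40 = 6065.67

Seller's account: USD 59159.62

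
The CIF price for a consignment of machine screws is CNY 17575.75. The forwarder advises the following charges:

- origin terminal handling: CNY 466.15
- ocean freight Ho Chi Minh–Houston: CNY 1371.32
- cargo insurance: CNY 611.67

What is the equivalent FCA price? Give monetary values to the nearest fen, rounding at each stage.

FCA price: CNY 15126.61

From CIF to FCA, the seller no longer bears: origin terminal, freight, insurance.
FCA price = 17575.75 − 466.15 − 1371.32 − 611.67 = 15126.61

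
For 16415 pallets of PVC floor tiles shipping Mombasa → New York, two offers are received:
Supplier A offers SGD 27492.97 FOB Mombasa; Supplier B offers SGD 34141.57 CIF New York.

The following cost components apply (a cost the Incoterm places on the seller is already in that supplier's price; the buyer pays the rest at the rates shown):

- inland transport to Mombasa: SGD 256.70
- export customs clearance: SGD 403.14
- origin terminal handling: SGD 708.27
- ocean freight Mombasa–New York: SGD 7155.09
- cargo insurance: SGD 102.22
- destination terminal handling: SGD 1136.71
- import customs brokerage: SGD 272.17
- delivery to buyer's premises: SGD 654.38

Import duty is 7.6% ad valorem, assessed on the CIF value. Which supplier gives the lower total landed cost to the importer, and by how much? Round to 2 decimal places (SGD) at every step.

Supplier B is cheaper by SGD 654.97

Supplier A (FOB):
CIF value = FOB price + freight + insurance = 27492.97 + 7155.09 + 102.22 = 34750.28
Import duty = 34750.28 × 7.6% = 2641.02
Buyer bears (A): 7155.09 + 102.22 + 1136.71 + 272.17 + 654.38 = 9320.57
Landed cost (A) = invoice 27492.97 + 9320.57 + duty 2641.02 = 39454.56
Supplier B (CIF):
The CIF price already equals the CIF value: 34141.57
Import duty = 34141.57 × 7.6% = 2594.76
Buyer bears (B): 1136.71 + 272.17 + 654.38 = 2063.26
Landed cost (B) = invoice 34141.57 + 2063.26 + duty 2594.76 = 38799.59
Difference = |39454.56 − 38799.59| = 654.97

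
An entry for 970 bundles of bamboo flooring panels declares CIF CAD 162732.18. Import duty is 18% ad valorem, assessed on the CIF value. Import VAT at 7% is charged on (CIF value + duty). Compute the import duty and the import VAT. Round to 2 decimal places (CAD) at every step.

Import duty = 162732.18 × 18% = 29291.79
VAT base = CIF + duty = 162732.18 + 29291.79 = 192023.97
Import VAT = 192023.97 × 7% = 13441.68

Import duty: CAD 29291.79; import VAT: CAD 13441.68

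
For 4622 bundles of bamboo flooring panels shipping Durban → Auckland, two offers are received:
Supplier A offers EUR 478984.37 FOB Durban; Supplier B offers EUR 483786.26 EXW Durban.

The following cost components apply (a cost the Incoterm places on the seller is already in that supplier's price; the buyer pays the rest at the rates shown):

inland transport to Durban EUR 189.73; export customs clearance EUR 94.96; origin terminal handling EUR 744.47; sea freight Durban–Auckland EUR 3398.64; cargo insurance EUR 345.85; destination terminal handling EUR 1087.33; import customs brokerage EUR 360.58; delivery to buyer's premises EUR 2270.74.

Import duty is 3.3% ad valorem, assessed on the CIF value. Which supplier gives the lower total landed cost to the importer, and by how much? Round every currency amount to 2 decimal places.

Supplier A is cheaper by EUR 6023.48

Supplier A (FOB):
CIF value = FOB price + freight + insurance = 478984.37 + 3398.64 + 345.85 = 482728.86
Import duty = 482728.86 × 3.3% = 15930.05
Buyer bears (A): 3398.64 + 345.85 + 1087.33 + 360.58 + 2270.74 = 7463.14
Landed cost (A) = invoice 478984.37 + 7463.14 + duty 15930.05 = 502377.56
Supplier B (EXW):
CIF value = EXW price + inland to port + export clearance + origin terminal + freight + insurance = 483786.26 + 189.73 + 94.96 + 744.47 + 3398.64 + 345.85 = 488559.91
Import duty = 488559.91 × 3.3% = 16122.48
Buyer bears (B): 189.73 + 94.96 + 744.47 + 3398.64 + 345.85 + 1087.33 + 360.58 + 2270.74 = 8492.30
Landed cost (B) = invoice 483786.26 + 8492.30 + duty 16122.48 = 508401.04
Difference = |502377.56 − 508401.04| = 6023.48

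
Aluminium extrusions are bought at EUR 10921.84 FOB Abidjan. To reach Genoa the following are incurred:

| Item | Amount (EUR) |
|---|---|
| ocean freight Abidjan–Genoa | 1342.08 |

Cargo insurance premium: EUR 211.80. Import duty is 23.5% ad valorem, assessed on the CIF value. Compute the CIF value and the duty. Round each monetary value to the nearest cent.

CIF = FOB price + freight + insurance
CIF = 10921.84 + 1342.08 + 211.80 = 12475.72
Import duty = 12475.72 × 23.5% = 2931.79

CIF value: EUR 12475.72; import duty: EUR 2931.79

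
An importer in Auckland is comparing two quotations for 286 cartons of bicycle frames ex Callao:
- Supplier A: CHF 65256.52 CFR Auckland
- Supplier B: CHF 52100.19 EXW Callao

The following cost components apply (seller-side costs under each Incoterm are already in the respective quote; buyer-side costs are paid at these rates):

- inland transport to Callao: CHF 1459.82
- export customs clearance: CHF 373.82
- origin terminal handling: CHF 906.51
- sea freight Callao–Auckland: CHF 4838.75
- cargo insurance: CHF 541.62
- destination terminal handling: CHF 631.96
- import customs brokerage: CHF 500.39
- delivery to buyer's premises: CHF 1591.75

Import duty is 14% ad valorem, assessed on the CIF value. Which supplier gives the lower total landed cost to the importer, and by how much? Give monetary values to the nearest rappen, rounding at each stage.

Supplier A (CFR):
CIF value = CFR price + insurance = 65256.52 + 541.62 = 65798.14
Import duty = 65798.14 × 14% = 9211.74
Buyer bears (A): 541.62 + 631.96 + 500.39 + 1591.75 = 3265.72
Landed cost (A) = invoice 65256.52 + 3265.72 + duty 9211.74 = 77733.98
Supplier B (EXW):
CIF value = EXW price + inland to port + export clearance + origin terminal + freight + insurance = 52100.19 + 1459.82 + 373.82 + 906.51 + 4838.75 + 541.62 = 60220.71
Import duty = 60220.71 × 14% = 8430.90
Buyer bears (B): 1459.82 + 373.82 + 906.51 + 4838.75 + 541.62 + 631.96 + 500.39 + 1591.75 = 10844.62
Landed cost (B) = invoice 52100.19 + 10844.62 + duty 8430.90 = 71375.71
Difference = |77733.98 − 71375.71| = 6358.27

Supplier B is cheaper by CHF 6358.27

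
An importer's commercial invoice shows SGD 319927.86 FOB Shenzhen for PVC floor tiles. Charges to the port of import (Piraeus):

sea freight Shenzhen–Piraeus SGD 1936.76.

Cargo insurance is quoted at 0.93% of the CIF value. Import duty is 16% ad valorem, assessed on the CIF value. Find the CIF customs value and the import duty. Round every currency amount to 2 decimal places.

Let C be the CIF value. C = FOB price + freight + 0.93% × C
C − 0.93% × C = 319927.86 + 1936.76
0.9907 × C = 321864.62
C = 321864.62 / 0.9907 = 324886.06
Insurance premium = 0.93% × 324886.06 = 3021.44
Import duty = 324886.06 × 16% = 51981.77

CIF value: SGD 324886.06; import duty: SGD 51981.77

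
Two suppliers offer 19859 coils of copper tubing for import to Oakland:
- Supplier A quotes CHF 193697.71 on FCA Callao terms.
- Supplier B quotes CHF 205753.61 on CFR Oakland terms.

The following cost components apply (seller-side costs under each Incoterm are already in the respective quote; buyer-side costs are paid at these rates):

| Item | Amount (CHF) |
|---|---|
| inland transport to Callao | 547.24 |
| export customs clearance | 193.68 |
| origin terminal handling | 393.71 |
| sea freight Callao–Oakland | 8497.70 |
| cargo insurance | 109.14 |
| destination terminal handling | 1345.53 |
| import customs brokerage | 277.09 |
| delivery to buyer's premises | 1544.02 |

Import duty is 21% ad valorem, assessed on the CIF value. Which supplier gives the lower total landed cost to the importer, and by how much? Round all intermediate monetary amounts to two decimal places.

Supplier A (FCA):
CIF value = FCA price + origin terminal + freight + insurance = 193697.71 + 393.71 + 8497.70 + 109.14 = 202698.26
Import duty = 202698.26 × 21% = 42566.63
Buyer bears (A): 393.71 + 8497.70 + 109.14 + 1345.53 + 277.09 + 1544.02 = 12167.19
Landed cost (A) = invoice 193697.71 + 12167.19 + duty 42566.63 = 248431.53
Supplier B (CFR):
CIF value = CFR price + insurance = 205753.61 + 109.14 = 205862.75
Import duty = 205862.75 × 21% = 43231.18
Buyer bears (B): 109.14 + 1345.53 + 277.09 + 1544.02 = 3275.78
Landed cost (B) = invoice 205753.61 + 3275.78 + duty 43231.18 = 252260.57
Difference = |248431.53 − 252260.57| = 3829.04

Supplier A is cheaper by CHF 3829.04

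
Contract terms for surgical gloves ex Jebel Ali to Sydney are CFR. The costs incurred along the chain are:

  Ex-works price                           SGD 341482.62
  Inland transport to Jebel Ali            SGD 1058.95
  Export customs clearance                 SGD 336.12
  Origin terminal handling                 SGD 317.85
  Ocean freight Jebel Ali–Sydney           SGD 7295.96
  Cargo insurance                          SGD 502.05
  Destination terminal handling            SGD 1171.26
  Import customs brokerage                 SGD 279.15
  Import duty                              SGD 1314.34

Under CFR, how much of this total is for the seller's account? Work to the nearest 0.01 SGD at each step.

CFR: the seller pays costs through ocean freight to the destination port, but not insurance.
Seller's account: goods 341482.62 + inland to port 1058.95 + export clearance 336.12 + origin terminal 317.85 + freight 7295.96 = 350491.50
Buyer's account: insurance 502.05 + destination terminal 1171.26 + brokerage 279.15 + duty 1314.34 = 3266.80

Seller's account: SGD 350491.50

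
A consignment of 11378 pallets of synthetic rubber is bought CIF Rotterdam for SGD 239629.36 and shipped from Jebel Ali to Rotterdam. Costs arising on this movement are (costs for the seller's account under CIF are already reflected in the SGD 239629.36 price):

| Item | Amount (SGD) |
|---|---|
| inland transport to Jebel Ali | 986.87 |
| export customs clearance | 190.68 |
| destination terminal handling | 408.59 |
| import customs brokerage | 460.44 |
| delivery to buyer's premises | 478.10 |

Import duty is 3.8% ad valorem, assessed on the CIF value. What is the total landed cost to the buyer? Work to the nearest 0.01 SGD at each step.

CIF: the seller pays costs through ocean freight and marine insurance to the destination port.
Already in the invoice (seller's account under CIF): inland to port, export clearance — exclude.
The CIF price already equals the CIF value: 239629.36
Import duty = 239629.36 × 3.8% = 9105.92
Buyer bears: destination terminal 408.59 + brokerage 460.44 + delivery 478.10 + duty 9105.92 = 10453.05
Landed cost = invoice 239629.36 + 10453.05 = 250082.41

Total landed cost: SGD 250082.41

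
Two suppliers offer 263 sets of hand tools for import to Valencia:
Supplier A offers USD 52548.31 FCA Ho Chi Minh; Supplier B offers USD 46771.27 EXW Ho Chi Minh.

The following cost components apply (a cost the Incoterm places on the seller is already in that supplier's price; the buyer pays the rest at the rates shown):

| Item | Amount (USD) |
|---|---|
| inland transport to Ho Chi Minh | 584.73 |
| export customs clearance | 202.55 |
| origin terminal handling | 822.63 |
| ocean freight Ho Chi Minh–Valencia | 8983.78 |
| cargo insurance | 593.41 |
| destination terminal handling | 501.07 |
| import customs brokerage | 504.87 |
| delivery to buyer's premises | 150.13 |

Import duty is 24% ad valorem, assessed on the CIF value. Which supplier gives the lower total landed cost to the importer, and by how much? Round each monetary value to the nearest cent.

Supplier B is cheaper by USD 6187.30

Supplier A (FCA):
CIF value = FCA price + origin terminal + freight + insurance = 52548.31 + 822.63 + 8983.78 + 593.41 = 62948.13
Import duty = 62948.13 × 24% = 15107.55
Buyer bears (A): 822.63 + 8983.78 + 593.41 + 501.07 + 504.87 + 150.13 = 11555.89
Landed cost (A) = invoice 52548.31 + 11555.89 + duty 15107.55 = 79211.75
Supplier B (EXW):
CIF value = EXW price + inland to port + export clearance + origin terminal + freight + insurance = 46771.27 + 584.73 + 202.55 + 822.63 + 8983.78 + 593.41 = 57958.37
Import duty = 57958.37 × 24% = 13910.01
Buyer bears (B): 584.73 + 202.55 + 822.63 + 8983.78 + 593.41 + 501.07 + 504.87 + 150.13 = 12343.17
Landed cost (B) = invoice 46771.27 + 12343.17 + duty 13910.01 = 73024.45
Difference = |79211.75 − 73024.45| = 6187.30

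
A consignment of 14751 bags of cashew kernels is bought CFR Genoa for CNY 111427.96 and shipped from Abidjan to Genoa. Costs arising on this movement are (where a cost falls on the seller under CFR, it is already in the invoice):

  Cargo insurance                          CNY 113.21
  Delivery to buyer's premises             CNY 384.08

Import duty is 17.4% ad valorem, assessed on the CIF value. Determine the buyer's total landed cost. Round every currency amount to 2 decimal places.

Total landed cost: CNY 131333.41

CFR: the seller pays costs through ocean freight to the destination port, but not insurance.
CIF value = CFR price + insurance = 111427.96 + 113.21 = 111541.17
Import duty = 111541.17 × 17.4% = 19408.16
Buyer bears: insurance 113.21 + delivery 384.08 + duty 19408.16 = 19905.45
Landed cost = invoice 111427.96 + 19905.45 = 131333.41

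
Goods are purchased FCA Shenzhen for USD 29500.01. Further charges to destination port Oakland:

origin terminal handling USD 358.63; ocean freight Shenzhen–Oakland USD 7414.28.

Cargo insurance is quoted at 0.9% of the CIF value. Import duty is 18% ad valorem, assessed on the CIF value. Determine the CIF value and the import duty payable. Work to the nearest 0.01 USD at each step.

CIF value: USD 37611.42; import duty: USD 6770.06

Let C be the CIF value. C = FCA price + pre-shipment costs + freight + 0.9% × C
C − 0.9% × C = 29500.01 + 358.63 + 7414.28
0.991 × C = 37272.92
C = 37272.92 / 0.991 = 37611.42
Insurance premium = 0.9% × 37611.42 = 338.50
Import duty = 37611.42 × 18% = 6770.06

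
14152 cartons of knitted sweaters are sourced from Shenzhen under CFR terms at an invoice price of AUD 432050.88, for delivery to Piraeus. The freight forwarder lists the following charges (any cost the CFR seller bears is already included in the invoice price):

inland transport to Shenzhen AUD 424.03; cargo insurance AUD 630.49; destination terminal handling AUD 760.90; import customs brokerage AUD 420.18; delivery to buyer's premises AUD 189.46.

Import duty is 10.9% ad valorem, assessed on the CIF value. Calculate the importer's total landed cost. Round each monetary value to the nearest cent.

CFR: the seller pays costs through ocean freight to the destination port, but not insurance.
Already in the invoice (seller's account under CFR): inland to port — exclude.
CIF value = CFR price + insurance = 432050.88 + 630.49 = 432681.37
Import duty = 432681.37 × 10.9% = 47162.27
Buyer bears: insurance 630.49 + destination terminal 760.90 + brokerage 420.18 + delivery 189.46 + duty 47162.27 = 49163.30
Landed cost = invoice 432050.88 + 49163.30 = 481214.18

Total landed cost: AUD 481214.18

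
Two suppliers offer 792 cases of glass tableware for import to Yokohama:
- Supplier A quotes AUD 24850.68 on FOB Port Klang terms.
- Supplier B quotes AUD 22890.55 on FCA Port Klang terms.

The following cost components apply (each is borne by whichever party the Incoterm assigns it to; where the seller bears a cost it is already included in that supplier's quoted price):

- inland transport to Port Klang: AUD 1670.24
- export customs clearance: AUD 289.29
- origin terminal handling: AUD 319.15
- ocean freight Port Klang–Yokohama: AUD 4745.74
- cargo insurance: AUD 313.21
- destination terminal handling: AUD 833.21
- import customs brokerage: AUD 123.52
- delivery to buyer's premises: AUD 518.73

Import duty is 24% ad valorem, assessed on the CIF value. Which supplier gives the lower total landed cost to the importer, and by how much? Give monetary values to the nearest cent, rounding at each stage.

Supplier A (FOB):
CIF value = FOB price + freight + insurance = 24850.68 + 4745.74 + 313.21 = 29909.63
Import duty = 29909.63 × 24% = 7178.31
Buyer bears (A): 4745.74 + 313.21 + 833.21 + 123.52 + 518.73 = 6534.41
Landed cost (A) = invoice 24850.68 + 6534.41 + duty 7178.31 = 38563.40
Supplier B (FCA):
CIF value = FCA price + origin terminal + freight + insurance = 22890.55 + 319.15 + 4745.74 + 313.21 = 28268.65
Import duty = 28268.65 × 24% = 6784.48
Buyer bears (B): 319.15 + 4745.74 + 313.21 + 833.21 + 123.52 + 518.73 = 6853.56
Landed cost (B) = invoice 22890.55 + 6853.56 + duty 6784.48 = 36528.59
Difference = |38563.40 − 36528.59| = 2034.81

Supplier B is cheaper by AUD 2034.81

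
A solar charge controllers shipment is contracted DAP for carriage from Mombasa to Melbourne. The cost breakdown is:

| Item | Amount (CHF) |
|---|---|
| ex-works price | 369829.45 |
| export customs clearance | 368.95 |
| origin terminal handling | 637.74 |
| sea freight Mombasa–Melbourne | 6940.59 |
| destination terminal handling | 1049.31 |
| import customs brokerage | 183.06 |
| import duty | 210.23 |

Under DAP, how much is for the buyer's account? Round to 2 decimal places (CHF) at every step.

Buyer's account: CHF 393.29

DAP: the seller bears all costs to the named destination except import duty and clearance.
Seller's account: goods 369829.45 + export clearance 368.95 + origin terminal 637.74 + freight 6940.59 + destination terminal 1049.31 = 378826.04
Buyer's account: brokerage 183.06 + duty 210.23 = 393.29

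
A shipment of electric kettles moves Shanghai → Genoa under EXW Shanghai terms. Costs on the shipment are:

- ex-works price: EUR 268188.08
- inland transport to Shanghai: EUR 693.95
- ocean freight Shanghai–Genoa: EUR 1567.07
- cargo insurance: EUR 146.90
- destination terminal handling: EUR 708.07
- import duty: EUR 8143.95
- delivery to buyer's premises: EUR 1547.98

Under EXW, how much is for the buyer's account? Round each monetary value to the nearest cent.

EXW: the seller makes goods available at their premises; the buyer bears all onward costs.
Seller's account: goods 268188.08 = 268188.08
Buyer's account: inland to port 693.95 + freight 1567.07 + insurance 146.90 + destination terminal 708.07 + duty 8143.95 + delivery 1547.98 = 12807.92

Buyer's account: EUR 12807.92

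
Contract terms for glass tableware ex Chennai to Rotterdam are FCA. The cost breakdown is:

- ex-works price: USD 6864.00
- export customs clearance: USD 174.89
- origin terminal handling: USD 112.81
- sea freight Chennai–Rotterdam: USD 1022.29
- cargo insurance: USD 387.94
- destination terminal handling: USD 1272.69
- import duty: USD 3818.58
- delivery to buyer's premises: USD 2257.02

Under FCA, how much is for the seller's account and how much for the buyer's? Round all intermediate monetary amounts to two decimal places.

FCA: the seller delivers export-cleared goods to the carrier; the buyer bears costs from that point.
Seller's account: goods 6864.00 + export clearance 174.89 = 7038.89
Buyer's account: origin terminal 112.81 + freight 1022.29 + insurance 387.94 + destination terminal 1272.69 + duty 3818.58 + delivery 2257.02 = 8871.33

Seller: USD 7038.89; buyer: USD 8871.33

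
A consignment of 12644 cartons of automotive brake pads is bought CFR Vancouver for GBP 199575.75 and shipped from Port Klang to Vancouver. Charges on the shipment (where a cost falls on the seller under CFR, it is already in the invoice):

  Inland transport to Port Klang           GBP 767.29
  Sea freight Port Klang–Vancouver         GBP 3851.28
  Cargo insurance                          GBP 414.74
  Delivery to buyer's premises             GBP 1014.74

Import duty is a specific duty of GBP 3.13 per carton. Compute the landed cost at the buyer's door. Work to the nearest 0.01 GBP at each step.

Total landed cost: GBP 240580.95

CFR: the seller pays costs through ocean freight to the destination port, but not insurance.
Already in the invoice (seller's account under CFR): inland to port, freight — exclude.
CIF value = CFR price + insurance = 199575.75 + 414.74 = 199990.49
Import duty = 12644 × 3.13 = 39575.72
Buyer bears: insurance 414.74 + delivery 1014.74 + duty 39575.72 = 41005.20
Landed cost = invoice 199575.75 + 41005.20 = 240580.95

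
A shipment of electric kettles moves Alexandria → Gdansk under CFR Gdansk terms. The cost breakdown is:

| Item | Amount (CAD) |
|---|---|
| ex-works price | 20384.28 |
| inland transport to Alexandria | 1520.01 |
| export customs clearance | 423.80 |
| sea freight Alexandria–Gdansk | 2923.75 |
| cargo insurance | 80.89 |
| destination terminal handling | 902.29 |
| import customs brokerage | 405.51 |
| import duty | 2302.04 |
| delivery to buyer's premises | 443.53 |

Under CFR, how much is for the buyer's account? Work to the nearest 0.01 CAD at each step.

Buyer's account: CAD 4134.26

CFR: the seller pays costs through ocean freight to the destination port, but not insurance.
Seller's account: goods 20384.28 + inland to port 1520.01 + export clearance 423.80 + freight 2923.75 = 25251.84
Buyer's account: insurance 80.89 + destination terminal 902.29 + brokerage 405.51 + duty 2302.04 + delivery 443.53 = 4134.26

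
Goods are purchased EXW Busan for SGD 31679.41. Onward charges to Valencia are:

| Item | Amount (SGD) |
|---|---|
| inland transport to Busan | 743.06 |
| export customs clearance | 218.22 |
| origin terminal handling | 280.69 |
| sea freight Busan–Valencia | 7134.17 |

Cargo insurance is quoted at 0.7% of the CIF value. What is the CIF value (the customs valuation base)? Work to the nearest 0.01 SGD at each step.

CIF value: SGD 40337.92

Let C be the CIF value. C = EXW price + pre-shipment costs + freight + 0.7% × C
C − 0.7% × C = 31679.41 + 743.06 + 218.22 + 280.69 + 7134.17
0.993 × C = 40055.55
C = 40055.55 / 0.993 = 40337.92
Insurance premium = 0.7% × 40337.92 = 282.37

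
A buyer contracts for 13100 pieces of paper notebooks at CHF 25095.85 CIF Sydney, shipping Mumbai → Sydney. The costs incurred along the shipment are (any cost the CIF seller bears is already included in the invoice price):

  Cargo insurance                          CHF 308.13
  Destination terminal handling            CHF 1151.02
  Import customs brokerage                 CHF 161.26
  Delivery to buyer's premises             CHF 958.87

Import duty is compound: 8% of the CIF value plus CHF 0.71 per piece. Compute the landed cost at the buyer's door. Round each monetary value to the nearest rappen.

Total landed cost: CHF 38675.67

CIF: the seller pays costs through ocean freight and marine insurance to the destination port.
Already in the invoice (seller's account under CIF): insurance — exclude.
The CIF price already equals the CIF value: 25095.85
Ad valorem component: 25095.85 × 8% = 2007.67
Specific component: 13100 × 0.71 = 9301.00
Import duty = 2007.67 + 9301.00 = 11308.67
Buyer bears: destination terminal 1151.02 + brokerage 161.26 + delivery 958.87 + duty 11308.67 = 13579.82
Landed cost = invoice 25095.85 + 13579.82 = 38675.67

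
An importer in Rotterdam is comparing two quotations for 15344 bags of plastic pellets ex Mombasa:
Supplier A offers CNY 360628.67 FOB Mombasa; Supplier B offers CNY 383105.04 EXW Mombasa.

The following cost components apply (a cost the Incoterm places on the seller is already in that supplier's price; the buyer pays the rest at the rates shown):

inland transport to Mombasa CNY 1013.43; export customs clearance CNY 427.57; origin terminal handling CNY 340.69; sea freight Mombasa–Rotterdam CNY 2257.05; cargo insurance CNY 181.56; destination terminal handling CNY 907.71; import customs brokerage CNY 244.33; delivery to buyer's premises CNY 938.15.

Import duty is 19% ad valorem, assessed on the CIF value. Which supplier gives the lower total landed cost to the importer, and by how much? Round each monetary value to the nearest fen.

Supplier A (FOB):
CIF value = FOB price + freight + insurance = 360628.67 + 2257.05 + 181.56 = 363067.28
Import duty = 363067.28 × 19% = 68982.78
Buyer bears (A): 2257.05 + 181.56 + 907.71 + 244.33 + 938.15 = 4528.80
Landed cost (A) = invoice 360628.67 + 4528.80 + duty 68982.78 = 434140.25
Supplier B (EXW):
CIF value = EXW price + inland to port + export clearance + origin terminal + freight + insurance = 383105.04 + 1013.43 + 427.57 + 340.69 + 2257.05 + 181.56 = 387325.34
Import duty = 387325.34 × 19% = 73591.81
Buyer bears (B): 1013.43 + 427.57 + 340.69 + 2257.05 + 181.56 + 907.71 + 244.33 + 938.15 = 6310.49
Landed cost (B) = invoice 383105.04 + 6310.49 + duty 73591.81 = 463007.34
Difference = |434140.25 − 463007.34| = 28867.09

Supplier A is cheaper by CNY 28867.09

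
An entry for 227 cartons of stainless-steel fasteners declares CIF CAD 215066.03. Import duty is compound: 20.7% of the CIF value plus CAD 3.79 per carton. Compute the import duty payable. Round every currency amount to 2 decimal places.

Import duty: CAD 45379.00

Ad valorem component: 215066.03 × 20.7% = 44518.67
Specific component: 227 × 3.79 = 860.33
Import duty = 44518.67 + 860.33 = 45379.00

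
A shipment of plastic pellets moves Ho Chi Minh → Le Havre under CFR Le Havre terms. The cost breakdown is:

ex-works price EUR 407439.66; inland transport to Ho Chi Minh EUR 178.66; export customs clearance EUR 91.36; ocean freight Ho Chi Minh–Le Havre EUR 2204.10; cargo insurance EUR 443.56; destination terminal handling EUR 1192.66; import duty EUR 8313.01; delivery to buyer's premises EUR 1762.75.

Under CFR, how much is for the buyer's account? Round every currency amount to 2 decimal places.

Buyer's account: EUR 11711.98

CFR: the seller pays costs through ocean freight to the destination port, but not insurance.
Seller's account: goods 407439.66 + inland to port 178.66 + export clearance 91.36 + freight 2204.10 = 409913.78
Buyer's account: insurance 443.56 + destination terminal 1192.66 + duty 8313.01 + delivery 1762.75 = 11711.98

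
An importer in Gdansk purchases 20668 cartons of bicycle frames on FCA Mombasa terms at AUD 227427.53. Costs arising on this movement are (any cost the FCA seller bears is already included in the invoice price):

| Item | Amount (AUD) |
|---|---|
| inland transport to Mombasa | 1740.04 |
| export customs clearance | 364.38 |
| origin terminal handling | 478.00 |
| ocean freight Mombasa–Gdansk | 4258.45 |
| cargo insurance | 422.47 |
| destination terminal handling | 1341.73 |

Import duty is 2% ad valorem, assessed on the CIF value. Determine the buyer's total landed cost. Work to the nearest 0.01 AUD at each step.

FCA: the seller delivers export-cleared goods to the carrier; the buyer bears costs from that point.
Already in the invoice (seller's account under FCA): inland to port, export clearance — exclude.
CIF value = FCA price + origin terminal + freight + insurance = 227427.53 + 478.00 + 4258.45 + 422.47 = 232586.45
Import duty = 232586.45 × 2% = 4651.73
Buyer bears: origin terminal 478.00 + freight 4258.45 + insurance 422.47 + destination terminal 1341.73 + duty 4651.73 = 11152.38
Landed cost = invoice 227427.53 + 11152.38 = 238579.91

Total landed cost: AUD 238579.91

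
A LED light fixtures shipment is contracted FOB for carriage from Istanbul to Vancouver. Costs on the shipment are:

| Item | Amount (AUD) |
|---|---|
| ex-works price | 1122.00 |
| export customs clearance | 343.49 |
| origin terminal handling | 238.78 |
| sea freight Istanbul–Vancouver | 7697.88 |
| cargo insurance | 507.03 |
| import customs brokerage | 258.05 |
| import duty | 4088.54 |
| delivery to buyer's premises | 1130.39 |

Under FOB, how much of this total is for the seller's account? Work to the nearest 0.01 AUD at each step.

FOB: the seller bears costs until goods are on board at the origin port; the buyer bears freight, insurance and all costs thereafter.
Seller's account: goods 1122.00 + export clearance 343.49 + origin terminal 238.78 = 1704.27
Buyer's account: freight 7697.88 + insurance 507.03 + brokerage 258.05 + duty 4088.54 + delivery 1130.39 = 13681.89

Seller's account: AUD 1704.27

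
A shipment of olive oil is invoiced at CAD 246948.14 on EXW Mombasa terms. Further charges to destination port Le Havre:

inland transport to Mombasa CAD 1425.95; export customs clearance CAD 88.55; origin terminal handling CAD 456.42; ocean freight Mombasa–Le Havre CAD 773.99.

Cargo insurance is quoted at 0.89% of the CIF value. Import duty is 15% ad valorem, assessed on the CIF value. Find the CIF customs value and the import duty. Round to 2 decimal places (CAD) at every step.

Let C be the CIF value. C = EXW price + pre-shipment costs + freight + 0.89% × C
C − 0.89% × C = 246948.14 + 1425.95 + 88.55 + 456.42 + 773.99
0.9911 × C = 249693.05
C = 249693.05 / 0.9911 = 251935.27
Insurance premium = 0.89% × 251935.27 = 2242.22
Import duty = 251935.27 × 15% = 37790.29

CIF value: CAD 251935.27; import duty: CAD 37790.29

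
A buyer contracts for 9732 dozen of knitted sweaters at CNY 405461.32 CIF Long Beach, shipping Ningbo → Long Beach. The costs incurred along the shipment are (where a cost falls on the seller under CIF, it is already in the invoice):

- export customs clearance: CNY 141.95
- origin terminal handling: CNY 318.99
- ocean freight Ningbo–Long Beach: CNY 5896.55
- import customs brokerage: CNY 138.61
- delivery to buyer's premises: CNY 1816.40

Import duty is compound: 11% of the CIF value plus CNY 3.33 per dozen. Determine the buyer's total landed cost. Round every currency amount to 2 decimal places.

Total landed cost: CNY 484424.64

CIF: the seller pays costs through ocean freight and marine insurance to the destination port.
Already in the invoice (seller's account under CIF): export clearance, origin terminal, freight — exclude.
The CIF price already equals the CIF value: 405461.32
Ad valorem component: 405461.32 × 11% = 44600.75
Specific component: 9732 × 3.33 = 32407.56
Import duty = 44600.75 + 32407.56 = 77008.31
Buyer bears: brokerage 138.61 + delivery 1816.40 + duty 77008.31 = 78963.32
Landed cost = invoice 405461.32 + 78963.32 = 484424.64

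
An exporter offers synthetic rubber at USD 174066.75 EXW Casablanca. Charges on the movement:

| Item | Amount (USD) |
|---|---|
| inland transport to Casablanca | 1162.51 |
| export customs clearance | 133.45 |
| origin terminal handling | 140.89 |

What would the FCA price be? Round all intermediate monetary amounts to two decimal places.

FCA price: USD 175362.71

Not relevant to the conversion: origin terminal — on the buyer under both terms; not part of either seller's price.
From EXW to FCA, the seller additionally bears: inland to port, export clearance.
FCA price = 174066.75 + 1162.51 + 133.45 = 175362.71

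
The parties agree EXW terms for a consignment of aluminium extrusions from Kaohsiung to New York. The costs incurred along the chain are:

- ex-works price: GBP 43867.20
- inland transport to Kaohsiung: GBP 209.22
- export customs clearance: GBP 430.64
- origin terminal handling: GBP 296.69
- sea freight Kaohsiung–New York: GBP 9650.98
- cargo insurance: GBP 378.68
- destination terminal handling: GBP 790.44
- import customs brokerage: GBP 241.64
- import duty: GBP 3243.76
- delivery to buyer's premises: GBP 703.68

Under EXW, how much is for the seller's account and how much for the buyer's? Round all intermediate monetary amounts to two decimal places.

EXW: the seller makes goods available at their premises; the buyer bears all onward costs.
Seller's account: goods 43867.20 = 43867.20
Buyer's account: inland to port 209.22 + export clearance 430.64 + origin terminal 296.69 + freight 9650.98 + insurance 378.68 + destination terminal 790.44 + brokerage 241.64 + duty 3243.76 + delivery 703.68 = 15945.73

Seller: GBP 43867.20; buyer: GBP 15945.73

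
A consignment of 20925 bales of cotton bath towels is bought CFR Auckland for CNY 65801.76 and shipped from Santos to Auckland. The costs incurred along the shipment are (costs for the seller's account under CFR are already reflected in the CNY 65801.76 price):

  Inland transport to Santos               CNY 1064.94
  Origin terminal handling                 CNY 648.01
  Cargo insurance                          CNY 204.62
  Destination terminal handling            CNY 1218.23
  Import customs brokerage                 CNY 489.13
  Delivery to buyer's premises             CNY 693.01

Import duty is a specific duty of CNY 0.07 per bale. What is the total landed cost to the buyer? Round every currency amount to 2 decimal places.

CFR: the seller pays costs through ocean freight to the destination port, but not insurance.
Already in the invoice (seller's account under CFR): inland to port, origin terminal — exclude.
CIF value = CFR price + insurance = 65801.76 + 204.62 = 66006.38
Import duty = 20925 × 0.07 = 1464.75
Buyer bears: insurance 204.62 + destination terminal 1218.23 + brokerage 489.13 + delivery 693.01 + duty 1464.75 = 4069.74
Landed cost = invoice 65801.76 + 4069.74 = 69871.50

Total landed cost: CNY 69871.50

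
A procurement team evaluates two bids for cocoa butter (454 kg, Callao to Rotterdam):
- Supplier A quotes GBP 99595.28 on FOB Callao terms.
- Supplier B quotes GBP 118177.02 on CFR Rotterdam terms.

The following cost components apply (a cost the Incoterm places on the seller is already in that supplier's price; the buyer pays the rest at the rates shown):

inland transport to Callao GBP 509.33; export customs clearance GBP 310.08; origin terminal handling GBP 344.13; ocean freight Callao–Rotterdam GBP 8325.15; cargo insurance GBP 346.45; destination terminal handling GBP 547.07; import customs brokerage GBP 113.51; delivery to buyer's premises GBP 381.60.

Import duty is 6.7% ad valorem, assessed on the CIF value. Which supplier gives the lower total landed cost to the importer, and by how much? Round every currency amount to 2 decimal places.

Supplier A (FOB):
CIF value = FOB price + freight + insurance = 99595.28 + 8325.15 + 346.45 = 108266.88
Import duty = 108266.88 × 6.7% = 7253.88
Buyer bears (A): 8325.15 + 346.45 + 547.07 + 113.51 + 381.60 = 9713.78
Landed cost (A) = invoice 99595.28 + 9713.78 + duty 7253.88 = 116562.94
Supplier B (CFR):
CIF value = CFR price + insurance = 118177.02 + 346.45 = 118523.47
Import duty = 118523.47 × 6.7% = 7941.07
Buyer bears (B): 346.45 + 547.07 + 113.51 + 381.60 = 1388.63
Landed cost (B) = invoice 118177.02 + 1388.63 + duty 7941.07 = 127506.72
Difference = |116562.94 − 127506.72| = 10943.78

Supplier A is cheaper by GBP 10943.78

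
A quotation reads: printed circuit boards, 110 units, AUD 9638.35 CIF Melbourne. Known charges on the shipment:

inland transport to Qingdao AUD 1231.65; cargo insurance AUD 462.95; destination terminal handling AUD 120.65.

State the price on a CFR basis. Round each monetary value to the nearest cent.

Not relevant to the conversion: inland to port — on the seller under both CIF and CFR; already in the CIF price and stays in the CFR price. destination terminal — on the buyer under both terms; not part of either seller's price.
From CIF to CFR, the seller no longer bears: insurance.
CFR price = 9638.35 − 462.95 = 9175.40

CFR price: AUD 9175.40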